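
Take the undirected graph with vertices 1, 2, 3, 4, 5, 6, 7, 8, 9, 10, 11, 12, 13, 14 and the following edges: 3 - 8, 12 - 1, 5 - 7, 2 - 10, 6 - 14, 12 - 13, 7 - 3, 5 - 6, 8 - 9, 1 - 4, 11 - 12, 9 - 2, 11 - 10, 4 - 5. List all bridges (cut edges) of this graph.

The edges on the cycle 11-12-1-4-5-7-3-8-9-2-10-11 are not bridges since each lies on that cycle.
But removing 12 - 13 disconnects 12 from 13; removing 6 - 14 disconnects 6 from 14; removing 6 - 5 disconnects 6 from 5 — these are bridges.

12-13, 14-6, 5-6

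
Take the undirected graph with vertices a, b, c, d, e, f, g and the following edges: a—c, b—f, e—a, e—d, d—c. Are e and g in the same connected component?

No

The component containing e is {a, c, d, e}, and g is not in it.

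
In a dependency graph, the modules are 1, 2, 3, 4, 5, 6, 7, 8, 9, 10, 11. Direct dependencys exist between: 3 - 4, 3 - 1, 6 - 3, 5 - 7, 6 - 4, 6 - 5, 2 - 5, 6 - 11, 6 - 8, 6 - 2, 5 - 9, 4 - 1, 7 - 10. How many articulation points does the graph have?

Removing 5 increases the component count from 1 to 3, so 5 is a cut vertex.
Removing 6 increases the component count from 1 to 4, so 6 is a cut vertex.
Removing 7 increases the component count from 1 to 2, so 7 is a cut vertex.
By contrast removing 10 leaves 1 component; it is not a cut vertex. No other vertex is a cut vertex either.

3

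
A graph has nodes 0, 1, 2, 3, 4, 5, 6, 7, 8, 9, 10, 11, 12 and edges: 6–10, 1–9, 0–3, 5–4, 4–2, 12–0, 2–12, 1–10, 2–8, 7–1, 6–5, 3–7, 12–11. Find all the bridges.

The edges on the cycle 6-5-4-2-12-0-3-7-1-10-6 are not bridges since each lies on that cycle.
But removing 1–9 disconnects 1 from 9; removing 12–11 disconnects 12 from 11; removing 8–2 disconnects 8 from 2 — these are bridges.

1-9, 11-12, 2-8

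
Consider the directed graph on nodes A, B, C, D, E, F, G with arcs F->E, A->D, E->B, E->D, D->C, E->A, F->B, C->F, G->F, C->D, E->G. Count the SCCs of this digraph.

{A, C, D, E, F, G} are all mutually reachable — one SCC of size 6.
{B} is an SCC by itself.
That gives 2 strongly connected components.

2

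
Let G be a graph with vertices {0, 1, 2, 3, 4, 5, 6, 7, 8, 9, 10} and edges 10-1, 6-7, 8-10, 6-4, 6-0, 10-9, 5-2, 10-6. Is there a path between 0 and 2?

The component containing 0 is {0, 1, 4, 6, 7, 8, 9, 10}, and 2 is not in it.

No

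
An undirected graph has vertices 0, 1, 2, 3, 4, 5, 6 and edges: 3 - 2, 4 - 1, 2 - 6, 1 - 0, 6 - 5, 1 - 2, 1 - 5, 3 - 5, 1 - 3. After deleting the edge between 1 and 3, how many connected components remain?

1 and 3 are still connected via 1-2-3, so the component count stays at 1.

1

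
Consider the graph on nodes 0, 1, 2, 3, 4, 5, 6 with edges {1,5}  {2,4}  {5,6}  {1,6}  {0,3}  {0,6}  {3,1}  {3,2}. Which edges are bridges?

The edges on the cycle 0-3-1-5-6-0 are not bridges since each lies on that cycle.
But removing 2—3 disconnects 2 from 3; removing 4—2 disconnects 4 from 2 — these are bridges.

2-3, 2-4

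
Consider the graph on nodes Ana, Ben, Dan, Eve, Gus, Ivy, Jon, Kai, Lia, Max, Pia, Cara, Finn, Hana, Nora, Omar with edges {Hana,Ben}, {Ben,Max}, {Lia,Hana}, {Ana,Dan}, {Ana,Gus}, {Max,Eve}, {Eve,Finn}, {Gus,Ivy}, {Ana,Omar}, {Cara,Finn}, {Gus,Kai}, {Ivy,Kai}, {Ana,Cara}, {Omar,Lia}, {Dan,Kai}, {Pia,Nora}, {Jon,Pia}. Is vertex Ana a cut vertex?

Yes

Deleting Ana raises the number of components from 2 to 3, so Ana is a cut vertex.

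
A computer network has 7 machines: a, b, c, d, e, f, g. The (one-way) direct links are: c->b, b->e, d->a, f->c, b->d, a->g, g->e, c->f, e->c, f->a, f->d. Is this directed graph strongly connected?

From f we can reach every vertex (a, b, c, d, e, f, g), and every vertex can reach f (a, b, c, d, e, f, g). So the whole graph is one strongly connected component.

Yes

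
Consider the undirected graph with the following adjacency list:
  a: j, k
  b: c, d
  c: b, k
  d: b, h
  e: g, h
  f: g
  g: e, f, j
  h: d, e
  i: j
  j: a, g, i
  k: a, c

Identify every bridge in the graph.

The edges on the cycle k-a-j-g-e-h-d-b-c-k are not bridges since each lies on that cycle.
But removing i-j disconnects i from j; removing f-g disconnects f from g — these are bridges.

f-g, i-j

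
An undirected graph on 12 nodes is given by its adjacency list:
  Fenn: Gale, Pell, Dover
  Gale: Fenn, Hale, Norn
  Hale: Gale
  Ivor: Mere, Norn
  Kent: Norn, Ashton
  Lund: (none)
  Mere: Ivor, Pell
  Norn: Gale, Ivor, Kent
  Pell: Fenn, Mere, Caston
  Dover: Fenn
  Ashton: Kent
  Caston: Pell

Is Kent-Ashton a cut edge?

Yes

Removing Kent-Ashton leaves no path between Kent and Ashton: the component count goes from 2 to 3. So it is a bridge.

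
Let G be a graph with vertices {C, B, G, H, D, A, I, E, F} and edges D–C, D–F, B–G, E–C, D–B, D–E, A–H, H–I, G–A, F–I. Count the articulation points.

1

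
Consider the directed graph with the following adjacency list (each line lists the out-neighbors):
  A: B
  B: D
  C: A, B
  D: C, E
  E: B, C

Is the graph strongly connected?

From B we can reach every vertex (A, B, C, D, E), and every vertex can reach B (A, B, C, D, E). So the whole graph is one strongly connected component.

Yes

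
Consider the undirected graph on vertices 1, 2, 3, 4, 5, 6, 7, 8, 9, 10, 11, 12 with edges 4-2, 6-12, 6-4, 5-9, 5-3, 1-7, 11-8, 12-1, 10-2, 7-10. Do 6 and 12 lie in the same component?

Yes

From 6 we can reach 1, 2, 4, 6, 7, 10, 12, which includes 12.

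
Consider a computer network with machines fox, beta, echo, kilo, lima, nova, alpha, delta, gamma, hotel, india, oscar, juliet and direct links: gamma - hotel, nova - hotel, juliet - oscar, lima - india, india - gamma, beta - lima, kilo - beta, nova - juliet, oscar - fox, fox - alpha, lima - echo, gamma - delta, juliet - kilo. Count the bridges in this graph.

5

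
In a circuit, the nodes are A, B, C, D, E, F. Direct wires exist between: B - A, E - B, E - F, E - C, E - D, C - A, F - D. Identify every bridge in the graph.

none

The edges on the cycle E-F-D-E are not bridges since each lies on that cycle.
Every edge lies on some cycle, so there are no bridges.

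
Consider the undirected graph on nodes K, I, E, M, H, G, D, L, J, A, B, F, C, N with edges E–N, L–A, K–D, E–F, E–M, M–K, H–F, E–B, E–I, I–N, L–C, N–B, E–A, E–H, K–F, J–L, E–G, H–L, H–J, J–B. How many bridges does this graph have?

3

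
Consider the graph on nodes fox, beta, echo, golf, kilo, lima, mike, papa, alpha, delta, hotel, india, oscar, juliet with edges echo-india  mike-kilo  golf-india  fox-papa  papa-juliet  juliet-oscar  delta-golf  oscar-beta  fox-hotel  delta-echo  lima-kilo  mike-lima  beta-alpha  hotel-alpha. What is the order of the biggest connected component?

Starting from kilo we can reach kilo, lima, mike. That is one component of size 3.
Starting from echo we can reach echo, golf, delta, india. That is one component of size 4.
Starting from fox we can reach fox, beta, papa, alpha, hotel, oscar, juliet. That is one component of size 7.
The largest has 7 vertices.

7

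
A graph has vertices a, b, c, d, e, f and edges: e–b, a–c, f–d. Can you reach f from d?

Yes

From d we can reach d, f, which includes f.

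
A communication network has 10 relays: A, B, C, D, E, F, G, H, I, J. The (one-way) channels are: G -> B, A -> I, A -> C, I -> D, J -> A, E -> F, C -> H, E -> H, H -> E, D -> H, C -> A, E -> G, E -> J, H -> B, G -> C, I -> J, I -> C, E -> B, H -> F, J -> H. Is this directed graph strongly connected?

No

There is no directed path from F to A, so the graph is not strongly connected.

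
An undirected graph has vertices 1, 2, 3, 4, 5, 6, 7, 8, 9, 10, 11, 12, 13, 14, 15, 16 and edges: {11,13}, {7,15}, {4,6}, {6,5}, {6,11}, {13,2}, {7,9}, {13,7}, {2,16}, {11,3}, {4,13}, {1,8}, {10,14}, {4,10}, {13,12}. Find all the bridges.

The edges on the cycle 4-6-11-13-4 are not bridges since each lies on that cycle.
But removing 15 - 7 disconnects 15 from 7; removing 9 - 7 disconnects 9 from 7; removing 13 - 7 disconnects 13 from 7; removing 4 - 10 disconnects 4 from 10 — these are bridges.
In total 11 edges are bridges.

1-8, 10-14, 10-4, 11-3, 12-13, 13-2, 13-7, 15-7, 16-2, 5-6, 7-9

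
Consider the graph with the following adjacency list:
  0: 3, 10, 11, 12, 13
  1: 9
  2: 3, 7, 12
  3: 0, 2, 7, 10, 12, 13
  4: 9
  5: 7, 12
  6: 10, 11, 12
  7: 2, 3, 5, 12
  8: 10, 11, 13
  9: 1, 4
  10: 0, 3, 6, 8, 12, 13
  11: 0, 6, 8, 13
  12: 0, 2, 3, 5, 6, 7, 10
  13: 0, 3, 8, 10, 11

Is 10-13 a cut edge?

No

After removing 10-13, the path 10-0-13 still connects them, so the edge is not a bridge.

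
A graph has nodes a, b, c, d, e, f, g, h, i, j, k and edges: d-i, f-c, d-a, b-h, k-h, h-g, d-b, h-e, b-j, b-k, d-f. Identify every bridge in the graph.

a-d, b-d, b-j, c-f, d-f, d-i, e-h, g-h

The edges on the cycle b-k-h-b are not bridges since each lies on that cycle.
But removing a-d disconnects a from d; removing f-c disconnects f from c; removing i-d disconnects i from d; removing d-b disconnects d from b — these are bridges.
In total 8 edges are bridges.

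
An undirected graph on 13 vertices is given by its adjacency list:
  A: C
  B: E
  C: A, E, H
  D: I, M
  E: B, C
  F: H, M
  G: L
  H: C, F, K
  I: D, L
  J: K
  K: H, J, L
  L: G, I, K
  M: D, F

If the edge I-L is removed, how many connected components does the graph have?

1

I and L are still connected via I-D-M-F-H-K-L, so the component count stays at 1.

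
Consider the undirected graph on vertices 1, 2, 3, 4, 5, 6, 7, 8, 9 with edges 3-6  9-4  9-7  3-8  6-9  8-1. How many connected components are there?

3

2 is isolated — a component by itself.
5 is isolated — a component by itself.
Starting from 1 we can reach 1, 3, 4, 6, 7, 8, 9. That is one component of size 7.
Total: 3 components.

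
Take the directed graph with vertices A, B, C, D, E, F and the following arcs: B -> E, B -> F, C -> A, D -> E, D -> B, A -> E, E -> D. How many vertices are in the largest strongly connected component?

3

{B, D, E} are all mutually reachable — one SCC of size 3.
{C} is an SCC by itself.
{A} is an SCC by itself.
{F} is an SCC by itself.
The largest has 3 vertices.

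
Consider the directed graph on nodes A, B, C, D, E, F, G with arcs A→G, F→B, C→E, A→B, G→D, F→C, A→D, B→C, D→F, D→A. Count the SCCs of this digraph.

5

{A, D, G} are all mutually reachable — one SCC of size 3.
{B} is an SCC by itself.
{E} is an SCC by itself.
{C} is an SCC by itself.
{F} is an SCC by itself.
That gives 5 strongly connected components.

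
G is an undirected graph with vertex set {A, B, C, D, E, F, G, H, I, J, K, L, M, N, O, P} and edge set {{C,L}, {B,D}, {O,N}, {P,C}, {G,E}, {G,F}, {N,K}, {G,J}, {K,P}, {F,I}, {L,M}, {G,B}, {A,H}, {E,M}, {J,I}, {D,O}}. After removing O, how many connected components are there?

With O gone, the remaining components are: {A, H}; {B, C, D, E, F, G, I, J, K, L, M, N, P}.
That is 2 components.

2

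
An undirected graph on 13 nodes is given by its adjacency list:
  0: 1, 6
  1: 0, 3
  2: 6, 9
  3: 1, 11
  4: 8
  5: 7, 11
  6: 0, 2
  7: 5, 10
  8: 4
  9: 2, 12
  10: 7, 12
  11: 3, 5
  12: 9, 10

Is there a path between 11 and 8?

The component containing 11 is {0, 1, 2, 3, 5, 6, 7, 9, 10, 11, 12}, and 8 is not in it.

No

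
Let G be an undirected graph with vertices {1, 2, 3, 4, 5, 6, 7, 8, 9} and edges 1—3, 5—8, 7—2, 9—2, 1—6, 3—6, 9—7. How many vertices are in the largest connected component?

3

4 is isolated — a component by itself.
Starting from 5 we can reach 5, 8. That is one component of size 2.
Starting from 2 we can reach 2, 7, 9. That is one component of size 3.
Starting from 1 we can reach 1, 3, 6. That is one component of size 3.
The largest has 3 vertices.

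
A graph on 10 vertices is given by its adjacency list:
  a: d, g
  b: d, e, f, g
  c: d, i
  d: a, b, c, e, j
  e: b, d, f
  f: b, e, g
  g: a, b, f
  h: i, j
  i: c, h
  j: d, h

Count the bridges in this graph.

0

The edges on the cycle d-a-g-f-e-d are not bridges since each lies on that cycle.
Every edge lies on some cycle, so there are no bridges.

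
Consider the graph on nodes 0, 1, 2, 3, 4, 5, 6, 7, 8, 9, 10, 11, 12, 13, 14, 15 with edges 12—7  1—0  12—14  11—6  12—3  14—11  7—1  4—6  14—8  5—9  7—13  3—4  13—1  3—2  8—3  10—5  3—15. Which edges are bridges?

0-1, 10-5, 12-7, 15-3, 2-3, 5-9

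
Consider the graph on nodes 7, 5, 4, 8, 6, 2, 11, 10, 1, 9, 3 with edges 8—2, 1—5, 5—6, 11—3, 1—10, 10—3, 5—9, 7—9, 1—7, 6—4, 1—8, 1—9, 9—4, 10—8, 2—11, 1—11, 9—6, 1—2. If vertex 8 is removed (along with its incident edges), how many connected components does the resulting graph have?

1

With 8 gone, the remaining components are: {1, 2, 3, 4, 5, 6, 7, 9, 10, 11}.
That is 1 component.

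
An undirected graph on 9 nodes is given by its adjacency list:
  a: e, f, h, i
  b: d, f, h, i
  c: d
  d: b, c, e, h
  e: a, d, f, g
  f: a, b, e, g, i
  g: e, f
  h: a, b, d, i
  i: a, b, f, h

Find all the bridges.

The edges on the cycle f-a-h-b-f are not bridges since each lies on that cycle.
But removing d-c disconnects d from c — this is a bridge.

c-d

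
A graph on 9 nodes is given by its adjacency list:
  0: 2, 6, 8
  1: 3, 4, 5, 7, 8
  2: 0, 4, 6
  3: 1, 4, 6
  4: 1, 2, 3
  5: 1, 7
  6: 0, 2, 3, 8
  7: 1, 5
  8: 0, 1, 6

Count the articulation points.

Removing 1 increases the component count from 1 to 2, so 1 is a cut vertex.
By contrast removing 5 leaves 1 component; it is not a cut vertex. No other vertex is a cut vertex either.

1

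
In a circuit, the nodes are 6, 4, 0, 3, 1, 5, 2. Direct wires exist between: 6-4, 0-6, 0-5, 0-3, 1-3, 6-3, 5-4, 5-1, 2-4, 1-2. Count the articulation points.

Removing 5, for instance, still leaves 1 component. No single vertex removal increases the component count — the graph has no articulation points.

0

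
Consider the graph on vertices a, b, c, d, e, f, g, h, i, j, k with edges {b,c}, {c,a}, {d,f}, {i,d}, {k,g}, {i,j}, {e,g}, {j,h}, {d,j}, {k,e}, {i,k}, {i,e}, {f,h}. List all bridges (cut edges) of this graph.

a-c, b-c

The edges on the cycle i-d-f-h-j-i are not bridges since each lies on that cycle.
But removing b—c disconnects b from c; removing c—a disconnects c from a — these are bridges.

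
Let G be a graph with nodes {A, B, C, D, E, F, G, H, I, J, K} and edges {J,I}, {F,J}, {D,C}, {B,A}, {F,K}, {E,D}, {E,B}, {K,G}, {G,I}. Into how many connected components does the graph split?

H is isolated — a component by itself.
Starting from A we can reach A, B, C, D, E. That is one component of size 5.
Starting from F we can reach F, G, I, J, K. That is one component of size 5.
Total: 3 components.

3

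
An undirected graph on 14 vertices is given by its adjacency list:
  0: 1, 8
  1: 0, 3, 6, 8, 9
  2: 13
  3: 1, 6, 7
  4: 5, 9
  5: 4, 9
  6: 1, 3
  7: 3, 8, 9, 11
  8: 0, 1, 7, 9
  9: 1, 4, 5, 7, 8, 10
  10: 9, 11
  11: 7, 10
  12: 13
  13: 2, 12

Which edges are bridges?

The edges on the cycle 9-5-4-9 are not bridges since each lies on that cycle.
But removing 13-12 disconnects 13 from 12; removing 2-13 disconnects 2 from 13 — these are bridges.

12-13, 13-2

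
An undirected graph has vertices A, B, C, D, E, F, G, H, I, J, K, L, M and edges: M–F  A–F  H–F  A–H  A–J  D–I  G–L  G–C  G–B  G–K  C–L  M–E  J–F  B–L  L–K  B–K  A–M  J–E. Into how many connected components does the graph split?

3

Starting from D we can reach D, I. That is one component of size 2.
Starting from B we can reach B, C, G, K, L. That is one component of size 5.
Starting from A we can reach A, E, F, H, J, M. That is one component of size 6.
Total: 3 components.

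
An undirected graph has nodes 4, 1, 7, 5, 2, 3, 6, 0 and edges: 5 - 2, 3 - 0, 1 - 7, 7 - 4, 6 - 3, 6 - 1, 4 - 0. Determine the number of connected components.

2

Starting from 2 we can reach 2, 5. That is one component of size 2.
Starting from 0 we can reach 0, 1, 3, 4, 6, 7. That is one component of size 6.
Total: 2 components.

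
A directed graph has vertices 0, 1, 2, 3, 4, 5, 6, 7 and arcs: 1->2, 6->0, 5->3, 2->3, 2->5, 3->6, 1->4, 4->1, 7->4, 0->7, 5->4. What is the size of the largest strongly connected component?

8

{0, 1, 2, 3, 4, 5, 6, 7} are all mutually reachable — one SCC of size 8.
The largest has 8 vertices.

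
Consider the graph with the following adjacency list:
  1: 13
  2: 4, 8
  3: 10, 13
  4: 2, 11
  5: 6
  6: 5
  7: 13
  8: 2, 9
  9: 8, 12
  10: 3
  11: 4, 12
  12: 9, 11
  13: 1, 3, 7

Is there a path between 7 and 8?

The component containing 7 is {1, 3, 7, 10, 13}, and 8 is not in it.

No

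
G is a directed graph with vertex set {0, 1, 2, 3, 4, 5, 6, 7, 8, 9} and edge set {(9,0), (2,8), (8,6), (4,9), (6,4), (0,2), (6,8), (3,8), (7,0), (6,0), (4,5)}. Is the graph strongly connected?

There is no directed path from 8 to 1, so the graph is not strongly connected.

No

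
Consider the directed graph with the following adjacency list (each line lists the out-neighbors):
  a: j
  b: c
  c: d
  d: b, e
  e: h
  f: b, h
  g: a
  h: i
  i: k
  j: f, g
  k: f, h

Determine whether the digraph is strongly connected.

There is no directed path from i to a, so the graph is not strongly connected.

No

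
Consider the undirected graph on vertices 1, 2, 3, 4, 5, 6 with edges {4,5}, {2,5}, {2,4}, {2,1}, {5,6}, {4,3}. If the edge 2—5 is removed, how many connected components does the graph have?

1

2 and 5 are still connected via 2-4-5, so the component count stays at 1.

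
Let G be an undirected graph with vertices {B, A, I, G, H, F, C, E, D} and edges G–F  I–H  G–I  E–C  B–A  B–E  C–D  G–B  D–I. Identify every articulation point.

Removing B increases the component count from 1 to 2, so B is a cut vertex.
Removing G increases the component count from 1 to 2, so G is a cut vertex.
Removing I increases the component count from 1 to 2, so I is a cut vertex.
By contrast removing F leaves 1 component; it is not a cut vertex. No other vertex is a cut vertex either.

B, G, I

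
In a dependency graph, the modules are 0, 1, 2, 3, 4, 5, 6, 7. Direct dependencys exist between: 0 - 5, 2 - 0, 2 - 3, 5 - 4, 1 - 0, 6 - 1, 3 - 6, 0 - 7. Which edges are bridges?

0-5, 0-7, 4-5

The edges on the cycle 2-3-6-1-0-2 are not bridges since each lies on that cycle.
But removing 0 - 7 disconnects 0 from 7; removing 5 - 4 disconnects 5 from 4; removing 0 - 5 disconnects 0 from 5 — these are bridges.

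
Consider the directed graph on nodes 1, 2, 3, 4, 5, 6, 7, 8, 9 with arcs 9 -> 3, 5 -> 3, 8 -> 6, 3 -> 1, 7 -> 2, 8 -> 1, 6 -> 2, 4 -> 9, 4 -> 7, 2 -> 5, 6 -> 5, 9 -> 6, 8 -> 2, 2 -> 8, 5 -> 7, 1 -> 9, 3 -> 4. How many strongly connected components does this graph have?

1

{1, 2, 3, 4, 5, 6, 7, 8, 9} are all mutually reachable — one SCC of size 9.
That gives 1 strongly connected component.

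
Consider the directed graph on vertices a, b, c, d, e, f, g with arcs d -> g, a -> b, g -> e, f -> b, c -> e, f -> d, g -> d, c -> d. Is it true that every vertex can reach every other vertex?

There is no directed path from a to e, so the graph is not strongly connected.

No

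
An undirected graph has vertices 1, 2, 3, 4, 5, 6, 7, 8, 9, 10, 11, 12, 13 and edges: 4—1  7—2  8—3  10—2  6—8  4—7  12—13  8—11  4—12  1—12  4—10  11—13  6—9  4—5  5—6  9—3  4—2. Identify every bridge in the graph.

none

The edges on the cycle 6-9-3-8-6 are not bridges since each lies on that cycle.
Every edge lies on some cycle, so there are no bridges.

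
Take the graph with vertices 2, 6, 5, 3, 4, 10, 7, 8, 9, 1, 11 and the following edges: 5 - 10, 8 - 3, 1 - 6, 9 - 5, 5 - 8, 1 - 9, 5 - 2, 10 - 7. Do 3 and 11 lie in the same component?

No

The component containing 3 is {1, 2, 3, 5, 6, 7, 8, 9, 10}, and 11 is not in it.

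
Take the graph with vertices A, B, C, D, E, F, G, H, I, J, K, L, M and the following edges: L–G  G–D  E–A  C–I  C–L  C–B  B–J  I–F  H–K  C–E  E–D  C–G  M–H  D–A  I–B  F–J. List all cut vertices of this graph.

C, H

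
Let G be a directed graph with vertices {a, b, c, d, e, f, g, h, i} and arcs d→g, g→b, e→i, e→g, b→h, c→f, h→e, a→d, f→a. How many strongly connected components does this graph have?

6

{b, e, g, h} are all mutually reachable — one SCC of size 4.
{d} is an SCC by itself.
{i} is an SCC by itself.
{f} is an SCC by itself.
{c} is an SCC by itself.
(and 1 more singleton SCC)
That gives 6 strongly connected components.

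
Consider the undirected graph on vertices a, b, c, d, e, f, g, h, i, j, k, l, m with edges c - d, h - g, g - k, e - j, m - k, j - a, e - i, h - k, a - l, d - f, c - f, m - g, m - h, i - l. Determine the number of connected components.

4

b is isolated — a component by itself.
Starting from c we can reach c, d, f. That is one component of size 3.
Starting from g we can reach g, h, k, m. That is one component of size 4.
Starting from a we can reach a, e, i, j, l. That is one component of size 5.
Total: 4 components.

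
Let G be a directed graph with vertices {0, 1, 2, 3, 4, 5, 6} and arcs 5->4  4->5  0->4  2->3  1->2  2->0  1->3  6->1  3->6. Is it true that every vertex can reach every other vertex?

There is no directed path from 0 to 2, so the graph is not strongly connected.

No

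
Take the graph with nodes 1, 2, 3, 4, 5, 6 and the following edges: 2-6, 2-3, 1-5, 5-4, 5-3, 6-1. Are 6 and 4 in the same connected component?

From 6 we can reach 1, 2, 3, 4, 5, 6, which includes 4.

Yes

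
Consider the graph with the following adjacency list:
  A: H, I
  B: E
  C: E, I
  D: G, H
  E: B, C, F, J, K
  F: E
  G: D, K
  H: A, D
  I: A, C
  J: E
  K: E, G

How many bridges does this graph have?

The edges on the cycle A-I-C-E-K-G-D-H-A are not bridges since each lies on that cycle.
But removing J-E disconnects J from E; removing B-E disconnects B from E; removing F-E disconnects F from E — these are bridges.
That makes 3 bridges.

3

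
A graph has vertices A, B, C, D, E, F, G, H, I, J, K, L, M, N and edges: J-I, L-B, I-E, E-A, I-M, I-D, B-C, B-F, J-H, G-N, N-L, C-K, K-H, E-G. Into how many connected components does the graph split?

1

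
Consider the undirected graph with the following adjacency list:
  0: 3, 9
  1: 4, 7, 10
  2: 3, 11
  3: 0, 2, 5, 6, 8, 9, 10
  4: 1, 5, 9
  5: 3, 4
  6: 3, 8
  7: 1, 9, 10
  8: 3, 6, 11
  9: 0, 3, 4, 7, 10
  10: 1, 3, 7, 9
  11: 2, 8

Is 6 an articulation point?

No

Deleting 6 leaves 1 component (was 1) (its neighbors 3, 8 remain connected to each other), so 6 is not a cut vertex.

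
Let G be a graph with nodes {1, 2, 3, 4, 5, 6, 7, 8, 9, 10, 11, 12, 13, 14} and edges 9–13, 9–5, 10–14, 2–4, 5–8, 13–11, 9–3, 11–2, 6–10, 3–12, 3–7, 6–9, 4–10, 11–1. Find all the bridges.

The edges on the cycle 6-9-13-11-2-4-10-6 are not bridges since each lies on that cycle.
But removing 12–3 disconnects 12 from 3; removing 9–5 disconnects 9 from 5; removing 9–3 disconnects 9 from 3; removing 5–8 disconnects 5 from 8 — these are bridges.
In total 7 edges are bridges.

1-11, 10-14, 12-3, 3-7, 3-9, 5-8, 5-9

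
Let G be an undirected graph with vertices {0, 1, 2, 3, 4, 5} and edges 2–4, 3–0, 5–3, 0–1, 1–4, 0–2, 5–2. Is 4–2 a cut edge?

No

After removing 4–2, the path 4-1-0-2 still connects them, so the edge is not a bridge.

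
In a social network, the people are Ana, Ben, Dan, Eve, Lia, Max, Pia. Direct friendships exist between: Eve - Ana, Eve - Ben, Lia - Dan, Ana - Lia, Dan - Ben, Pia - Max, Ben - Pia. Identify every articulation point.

Removing Ben increases the component count from 1 to 2, so Ben is a cut vertex.
Removing Pia increases the component count from 1 to 2, so Pia is a cut vertex.
By contrast removing Ana leaves 1 component; it is not a cut vertex. No other vertex is a cut vertex either.

Ben, Pia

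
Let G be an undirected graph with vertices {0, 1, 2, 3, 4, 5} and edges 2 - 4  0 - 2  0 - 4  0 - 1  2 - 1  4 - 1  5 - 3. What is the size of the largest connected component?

Starting from 3 we can reach 3, 5. That is one component of size 2.
Starting from 0 we can reach 0, 1, 2, 4. That is one component of size 4.
The largest has 4 vertices.

4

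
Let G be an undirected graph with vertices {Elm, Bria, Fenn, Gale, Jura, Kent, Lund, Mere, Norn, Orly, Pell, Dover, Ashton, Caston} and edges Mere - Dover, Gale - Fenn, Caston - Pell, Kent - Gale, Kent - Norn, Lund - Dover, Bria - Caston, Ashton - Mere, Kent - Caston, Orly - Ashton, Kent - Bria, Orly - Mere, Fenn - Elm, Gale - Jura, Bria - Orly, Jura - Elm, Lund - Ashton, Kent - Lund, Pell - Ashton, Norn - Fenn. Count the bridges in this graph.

The edges on the cycle Gale-Jura-Elm-Fenn-Gale are not bridges since each lies on that cycle.
Every edge lies on some cycle, so there are no bridges.

0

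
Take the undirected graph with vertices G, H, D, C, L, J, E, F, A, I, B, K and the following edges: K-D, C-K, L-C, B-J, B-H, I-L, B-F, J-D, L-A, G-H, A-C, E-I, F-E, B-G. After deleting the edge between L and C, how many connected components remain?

1

L and C are still connected via L-A-C, so the component count stays at 1.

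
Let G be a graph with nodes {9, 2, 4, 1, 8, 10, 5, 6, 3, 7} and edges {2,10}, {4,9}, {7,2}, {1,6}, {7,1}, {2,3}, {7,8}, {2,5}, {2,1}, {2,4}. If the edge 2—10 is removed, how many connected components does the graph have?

2

Before removal there is 1 component.
2—10 is a bridge — removing it separates 2's side from 10's side.
After removal: 2 components.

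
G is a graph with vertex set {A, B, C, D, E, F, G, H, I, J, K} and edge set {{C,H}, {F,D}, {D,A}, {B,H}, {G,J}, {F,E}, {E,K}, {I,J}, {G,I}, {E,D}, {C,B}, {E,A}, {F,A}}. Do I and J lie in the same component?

From I we can reach G, I, J, which includes J.

Yes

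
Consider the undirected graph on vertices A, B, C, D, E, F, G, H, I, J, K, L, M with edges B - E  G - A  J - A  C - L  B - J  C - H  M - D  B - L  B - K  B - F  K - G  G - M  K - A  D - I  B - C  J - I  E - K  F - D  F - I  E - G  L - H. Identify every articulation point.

B

Removing B increases the component count from 1 to 2, so B is a cut vertex.
By contrast removing E leaves 1 component; it is not a cut vertex. No other vertex is a cut vertex either.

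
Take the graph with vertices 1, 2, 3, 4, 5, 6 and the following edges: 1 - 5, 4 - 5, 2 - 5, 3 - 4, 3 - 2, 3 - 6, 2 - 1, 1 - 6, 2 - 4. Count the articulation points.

Removing 4, for instance, still leaves 1 component. No single vertex removal increases the component count — the graph has no articulation points.

0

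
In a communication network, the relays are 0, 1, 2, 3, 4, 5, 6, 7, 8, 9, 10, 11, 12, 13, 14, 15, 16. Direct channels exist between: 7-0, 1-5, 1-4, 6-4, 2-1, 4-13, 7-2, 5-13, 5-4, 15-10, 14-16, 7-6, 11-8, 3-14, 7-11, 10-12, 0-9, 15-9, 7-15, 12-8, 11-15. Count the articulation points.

2

Removing 7 increases the component count from 2 to 3, so 7 is a cut vertex.
Removing 14 increases the component count from 2 to 3, so 14 is a cut vertex.
By contrast removing 6 leaves 2 components; it is not a cut vertex. No other vertex is a cut vertex either.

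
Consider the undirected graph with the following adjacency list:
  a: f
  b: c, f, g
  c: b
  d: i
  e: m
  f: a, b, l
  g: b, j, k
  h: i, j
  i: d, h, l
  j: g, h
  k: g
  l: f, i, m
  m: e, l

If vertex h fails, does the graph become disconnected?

No

Deleting h leaves 1 component (was 1) (its neighbors i, j remain connected to each other), so h is not a cut vertex.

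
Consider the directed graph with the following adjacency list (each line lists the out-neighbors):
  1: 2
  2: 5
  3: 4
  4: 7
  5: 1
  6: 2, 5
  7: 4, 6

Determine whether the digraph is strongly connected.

No

There is no directed path from 5 to 3, so the graph is not strongly connected.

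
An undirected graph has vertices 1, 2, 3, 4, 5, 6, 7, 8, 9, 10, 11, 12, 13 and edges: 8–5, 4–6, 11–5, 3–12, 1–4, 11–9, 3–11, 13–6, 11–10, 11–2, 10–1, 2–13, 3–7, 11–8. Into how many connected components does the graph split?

1

Starting from 1 we can reach 1, 2, 3, 4, 5, 6, 7, 8, 9, 10, 11, 12, 13. That is one component of size 13.
Total: 1 component.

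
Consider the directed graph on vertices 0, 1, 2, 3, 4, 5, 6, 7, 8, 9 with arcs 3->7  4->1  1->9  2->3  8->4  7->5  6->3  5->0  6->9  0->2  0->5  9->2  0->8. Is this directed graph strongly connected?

No

There is no directed path from 7 to 6, so the graph is not strongly connected.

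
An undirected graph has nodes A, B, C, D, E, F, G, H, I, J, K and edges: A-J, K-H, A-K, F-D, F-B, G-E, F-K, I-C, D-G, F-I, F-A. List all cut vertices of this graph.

A, D, F, G, I, K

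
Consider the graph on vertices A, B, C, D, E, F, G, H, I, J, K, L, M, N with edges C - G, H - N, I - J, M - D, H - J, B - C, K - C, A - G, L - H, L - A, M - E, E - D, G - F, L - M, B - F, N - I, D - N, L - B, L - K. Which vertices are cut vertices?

L

Removing L increases the component count from 1 to 2, so L is a cut vertex.
By contrast removing B leaves 1 component; it is not a cut vertex. No other vertex is a cut vertex either.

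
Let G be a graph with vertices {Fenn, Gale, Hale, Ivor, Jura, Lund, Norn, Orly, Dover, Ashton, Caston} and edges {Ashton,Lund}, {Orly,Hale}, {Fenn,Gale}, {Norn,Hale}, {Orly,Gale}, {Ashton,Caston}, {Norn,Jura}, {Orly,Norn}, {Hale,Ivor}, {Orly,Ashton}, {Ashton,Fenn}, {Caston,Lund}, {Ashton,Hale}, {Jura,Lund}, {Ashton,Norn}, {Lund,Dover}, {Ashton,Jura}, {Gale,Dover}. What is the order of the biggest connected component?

11

Starting from Fenn we can reach Fenn, Gale, Hale, Ivor, Jura, Lund, Norn, Orly, Dover, Ashton, Caston. That is one component of size 11.
The largest has 11 vertices.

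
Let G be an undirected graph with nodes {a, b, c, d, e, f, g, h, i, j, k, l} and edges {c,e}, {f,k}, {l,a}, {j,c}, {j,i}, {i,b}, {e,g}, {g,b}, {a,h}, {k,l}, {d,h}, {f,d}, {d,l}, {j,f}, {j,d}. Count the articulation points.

1

Removing j increases the component count from 1 to 2, so j is a cut vertex.
By contrast removing e leaves 1 component; it is not a cut vertex. No other vertex is a cut vertex either.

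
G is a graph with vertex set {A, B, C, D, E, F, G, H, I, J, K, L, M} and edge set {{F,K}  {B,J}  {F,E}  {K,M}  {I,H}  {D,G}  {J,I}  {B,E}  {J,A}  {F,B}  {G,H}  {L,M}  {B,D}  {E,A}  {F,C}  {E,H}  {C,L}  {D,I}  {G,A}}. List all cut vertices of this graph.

F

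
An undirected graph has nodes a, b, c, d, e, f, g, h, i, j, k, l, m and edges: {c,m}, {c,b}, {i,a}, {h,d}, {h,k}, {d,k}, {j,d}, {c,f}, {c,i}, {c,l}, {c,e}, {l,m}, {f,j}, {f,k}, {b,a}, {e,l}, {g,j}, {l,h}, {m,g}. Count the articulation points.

Removing c increases the component count from 1 to 2, so c is a cut vertex.
By contrast removing e leaves 1 component; it is not a cut vertex. No other vertex is a cut vertex either.

1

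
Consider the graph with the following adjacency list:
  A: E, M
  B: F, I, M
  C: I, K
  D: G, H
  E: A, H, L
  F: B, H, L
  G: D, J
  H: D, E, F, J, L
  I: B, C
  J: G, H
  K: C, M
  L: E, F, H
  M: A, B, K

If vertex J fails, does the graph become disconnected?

Deleting J leaves 1 component (was 1) (its neighbors G, H remain connected to each other), so J is not a cut vertex.

No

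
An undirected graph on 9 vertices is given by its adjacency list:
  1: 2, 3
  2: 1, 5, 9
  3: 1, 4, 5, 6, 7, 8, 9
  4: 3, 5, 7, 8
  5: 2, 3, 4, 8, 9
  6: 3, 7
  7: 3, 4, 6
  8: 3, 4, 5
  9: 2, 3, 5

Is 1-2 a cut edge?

No

After removing 1-2, the path 1-3-9-2 still connects them, so the edge is not a bridge.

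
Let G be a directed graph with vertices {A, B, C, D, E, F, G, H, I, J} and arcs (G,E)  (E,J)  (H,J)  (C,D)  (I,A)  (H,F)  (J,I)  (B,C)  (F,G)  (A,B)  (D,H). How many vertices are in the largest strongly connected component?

10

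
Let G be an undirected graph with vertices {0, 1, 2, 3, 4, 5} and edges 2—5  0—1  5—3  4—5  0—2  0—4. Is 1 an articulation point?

Deleting 1 leaves 1 component (was 1), so 1 is not a cut vertex.

No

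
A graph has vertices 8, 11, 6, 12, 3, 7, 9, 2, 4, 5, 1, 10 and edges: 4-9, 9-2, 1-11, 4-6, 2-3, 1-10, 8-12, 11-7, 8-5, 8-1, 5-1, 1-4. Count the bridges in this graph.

9

The edges on the cycle 8-5-1-8 are not bridges since each lies on that cycle.
But removing 1-4 disconnects 1 from 4; removing 3-2 disconnects 3 from 2; removing 7-11 disconnects 7 from 11; removing 6-4 disconnects 6 from 4 — these are bridges.
In total 9 edges are bridges.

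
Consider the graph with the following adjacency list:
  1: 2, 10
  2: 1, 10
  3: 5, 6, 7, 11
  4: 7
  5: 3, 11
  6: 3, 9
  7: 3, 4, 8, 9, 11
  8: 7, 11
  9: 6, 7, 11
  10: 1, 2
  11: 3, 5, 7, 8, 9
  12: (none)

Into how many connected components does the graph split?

12 is isolated — a component by itself.
Starting from 1 we can reach 1, 2, 10. That is one component of size 3.
Starting from 3 we can reach 3, 4, 5, 6, 7, 8, 9, 11. That is one component of size 8.
Total: 3 components.

3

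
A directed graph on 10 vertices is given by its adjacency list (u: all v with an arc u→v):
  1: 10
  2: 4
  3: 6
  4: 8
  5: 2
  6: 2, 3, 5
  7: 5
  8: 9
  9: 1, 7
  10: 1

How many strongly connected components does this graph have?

{2, 4, 5, 7, 8, 9} are all mutually reachable — one SCC of size 6.
{3, 6} are all mutually reachable — one SCC of size 2.
{1, 10} are all mutually reachable — one SCC of size 2.
That gives 3 strongly connected components.

3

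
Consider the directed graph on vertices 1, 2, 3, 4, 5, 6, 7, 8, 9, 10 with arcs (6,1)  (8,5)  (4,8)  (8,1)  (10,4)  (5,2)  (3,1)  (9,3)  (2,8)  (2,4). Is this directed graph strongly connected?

There is no directed path from 5 to 7, so the graph is not strongly connected.

No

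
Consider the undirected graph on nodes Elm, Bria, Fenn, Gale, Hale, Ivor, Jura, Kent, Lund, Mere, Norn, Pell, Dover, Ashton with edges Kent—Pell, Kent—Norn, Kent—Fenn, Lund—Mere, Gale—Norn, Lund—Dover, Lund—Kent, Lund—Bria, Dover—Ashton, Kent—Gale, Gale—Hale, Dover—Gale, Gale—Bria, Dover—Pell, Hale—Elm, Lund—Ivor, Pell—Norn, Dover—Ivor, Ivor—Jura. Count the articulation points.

6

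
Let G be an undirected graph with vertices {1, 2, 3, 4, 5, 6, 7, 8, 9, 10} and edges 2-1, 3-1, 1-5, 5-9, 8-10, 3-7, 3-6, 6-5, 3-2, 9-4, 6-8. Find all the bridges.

10-8, 3-7, 4-9, 5-9, 6-8

The edges on the cycle 3-6-5-1-3 are not bridges since each lies on that cycle.
But removing 5-9 disconnects 5 from 9; removing 4-9 disconnects 4 from 9; removing 3-7 disconnects 3 from 7; removing 10-8 disconnects 10 from 8 — these are bridges.
In total 5 edges are bridges.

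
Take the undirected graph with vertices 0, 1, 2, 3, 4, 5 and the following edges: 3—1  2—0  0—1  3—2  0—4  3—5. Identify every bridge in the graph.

0-4, 3-5

The edges on the cycle 3-2-0-1-3 are not bridges since each lies on that cycle.
But removing 0—4 disconnects 0 from 4; removing 3—5 disconnects 3 from 5 — these are bridges.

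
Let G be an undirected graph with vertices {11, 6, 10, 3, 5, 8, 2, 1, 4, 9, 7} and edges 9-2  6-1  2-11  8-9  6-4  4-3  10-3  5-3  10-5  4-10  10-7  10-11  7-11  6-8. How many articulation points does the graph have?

Removing 6 increases the component count from 1 to 2, so 6 is a cut vertex.
By contrast removing 1 leaves 1 component; it is not a cut vertex. No other vertex is a cut vertex either.

1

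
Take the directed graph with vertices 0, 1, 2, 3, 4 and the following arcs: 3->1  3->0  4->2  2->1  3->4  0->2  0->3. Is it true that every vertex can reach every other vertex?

There is no directed path from 4 to 0, so the graph is not strongly connected.

No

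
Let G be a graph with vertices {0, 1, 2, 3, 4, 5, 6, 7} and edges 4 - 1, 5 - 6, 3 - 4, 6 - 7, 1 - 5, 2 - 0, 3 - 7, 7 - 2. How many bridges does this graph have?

The edges on the cycle 3-4-1-5-6-7-3 are not bridges since each lies on that cycle.
But removing 2 - 0 disconnects 2 from 0; removing 7 - 2 disconnects 7 from 2 — these are bridges.
That makes 2 bridges.

2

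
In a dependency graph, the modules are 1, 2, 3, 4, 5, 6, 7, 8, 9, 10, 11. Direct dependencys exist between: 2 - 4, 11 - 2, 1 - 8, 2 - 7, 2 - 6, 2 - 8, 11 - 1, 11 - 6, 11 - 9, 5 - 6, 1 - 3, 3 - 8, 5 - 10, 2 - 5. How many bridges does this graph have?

4

The edges on the cycle 11-2-5-6-11 are not bridges since each lies on that cycle.
But removing 11 - 9 disconnects 11 from 9; removing 2 - 7 disconnects 2 from 7; removing 4 - 2 disconnects 4 from 2; removing 5 - 10 disconnects 5 from 10 — these are bridges.
That makes 4 bridges.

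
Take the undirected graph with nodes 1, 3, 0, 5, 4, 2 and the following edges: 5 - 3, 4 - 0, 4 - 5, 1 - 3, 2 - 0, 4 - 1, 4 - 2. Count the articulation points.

1

Removing 4 increases the component count from 1 to 2, so 4 is a cut vertex.
By contrast removing 0 leaves 1 component; it is not a cut vertex. No other vertex is a cut vertex either.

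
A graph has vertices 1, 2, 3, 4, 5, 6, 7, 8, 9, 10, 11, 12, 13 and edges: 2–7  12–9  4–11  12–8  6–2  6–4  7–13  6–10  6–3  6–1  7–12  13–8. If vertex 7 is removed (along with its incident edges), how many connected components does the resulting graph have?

3

With 7 gone, the remaining components are: {5}; {8, 9, 12, 13}; {1, 2, 3, 4, 6, 10, 11}.
That is 3 components.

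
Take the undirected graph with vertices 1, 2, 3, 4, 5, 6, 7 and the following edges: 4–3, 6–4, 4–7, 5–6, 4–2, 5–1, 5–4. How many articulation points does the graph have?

2

Removing 4 increases the component count from 1 to 4, so 4 is a cut vertex.
Removing 5 increases the component count from 1 to 2, so 5 is a cut vertex.
By contrast removing 3 leaves 1 component; it is not a cut vertex. No other vertex is a cut vertex either.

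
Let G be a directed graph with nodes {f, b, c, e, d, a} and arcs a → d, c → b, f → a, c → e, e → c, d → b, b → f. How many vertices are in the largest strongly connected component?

{a, b, d, f} are all mutually reachable — one SCC of size 4.
{c, e} are all mutually reachable — one SCC of size 2.
The largest has 4 vertices.

4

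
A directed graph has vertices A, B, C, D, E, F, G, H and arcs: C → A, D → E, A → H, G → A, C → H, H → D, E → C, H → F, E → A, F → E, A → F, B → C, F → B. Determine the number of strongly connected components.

2

{A, B, C, D, E, F, H} are all mutually reachable — one SCC of size 7.
{G} is an SCC by itself.
That gives 2 strongly connected components.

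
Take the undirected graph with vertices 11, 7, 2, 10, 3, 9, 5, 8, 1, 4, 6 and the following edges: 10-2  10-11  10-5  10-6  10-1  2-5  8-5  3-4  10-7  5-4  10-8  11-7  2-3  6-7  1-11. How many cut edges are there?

0

The edges on the cycle 10-2-3-4-5-10 are not bridges since each lies on that cycle.
Every edge lies on some cycle, so there are no bridges.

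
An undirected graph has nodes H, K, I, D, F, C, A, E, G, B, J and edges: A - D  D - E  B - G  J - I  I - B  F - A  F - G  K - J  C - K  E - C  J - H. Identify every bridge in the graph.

H-J

The edges on the cycle F-A-D-E-C-K-J-I-B-G-F are not bridges since each lies on that cycle.
But removing H - J disconnects H from J — this is a bridge.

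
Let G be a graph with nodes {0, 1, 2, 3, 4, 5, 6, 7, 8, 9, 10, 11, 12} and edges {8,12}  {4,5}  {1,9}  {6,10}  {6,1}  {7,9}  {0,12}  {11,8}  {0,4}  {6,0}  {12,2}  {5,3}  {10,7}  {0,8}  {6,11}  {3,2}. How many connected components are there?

Starting from 0 we can reach 0, 1, 2, 3, 4, 5, 6, 7, 8, 9, 10, 11, 12. That is one component of size 13.
Total: 1 component.

1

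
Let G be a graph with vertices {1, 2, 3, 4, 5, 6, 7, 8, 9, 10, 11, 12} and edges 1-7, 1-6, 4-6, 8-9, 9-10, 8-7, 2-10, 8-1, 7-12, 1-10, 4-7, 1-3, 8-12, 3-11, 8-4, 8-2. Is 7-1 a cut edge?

After removing 7-1, the path 7-8-1 still connects them, so the edge is not a bridge.

No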